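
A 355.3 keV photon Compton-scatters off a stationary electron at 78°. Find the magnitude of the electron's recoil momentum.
2.0342e-22 kg·m/s

The electron is initially at rest, so by conservation of momentum:
p⃗_e = p⃗₀ − p⃗'  (incident photon momentum minus scattered photon momentum)

Photon momentum magnitudes (p = h/λ = E/c):
λ₀ = hc/E₀ = 3.4896 pm → p₀ = h/λ₀ = 1.8988e-22 kg·m/s
Δλ = λ_C(1 − cos 78°) = 1.9219 pm
λ' = 5.4114 pm → p' = h/λ' = 1.2245e-22 kg·m/s

The scattered photon makes angle θ = 78° with the incident direction, so by the law of cosines:
|p⃗_e|² = p₀² + p'² − 2p₀p'cos θ
|p⃗_e|² = (1.8988e-22)² + (1.2245e-22)² − 2·1.8988e-22·1.2245e-22·cos(78°)
|p⃗_e| = 2.0342e-22 kg·m/s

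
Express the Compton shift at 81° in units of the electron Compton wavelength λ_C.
0.8436 λ_C

The Compton shift formula is:
Δλ = λ_C(1 - cos θ)

Dividing both sides by λ_C:
Δλ/λ_C = 1 - cos θ

For θ = 81°:
Δλ/λ_C = 1 - cos(81°)
Δλ/λ_C = 1 - 0.1564
Δλ/λ_C = 0.8436

This means the shift is 0.8436 × λ_C = 2.0468 pm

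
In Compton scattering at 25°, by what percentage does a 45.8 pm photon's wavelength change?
0.4963%

Calculate the Compton shift:
Δλ = λ_C(1 - cos(25°))
Δλ = 2.4263 × (1 - cos(25°))
Δλ = 2.4263 × 0.0937
Δλ = 0.2273 pm

Percentage change:
(Δλ/λ₀) × 100 = (0.2273/45.8) × 100
= 0.4963%

(Intermediate values are shown rounded; full precision is carried through to the final answer.)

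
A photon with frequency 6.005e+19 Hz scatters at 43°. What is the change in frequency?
6.935e+18 Hz (decrease)

Convert frequency to wavelength (c = 299792458 m/s):
λ₀ = c/f₀ = 299792458/6.005e+19 = 4.9923806e-12 m = 4.9924 pm

Calculate Compton shift:
Δλ = λ_C(1 - cos(43°)) = 0.6518 pm

Final wavelength:
λ' = λ₀ + Δλ = 4.9924 + 0.6518 = 5.6442 pm

Final frequency:
f' = c/λ' = 299792458/5.6441999e-12 = 5.3115138e+19 Hz

Frequency shift (decrease):
Δf = f₀ - f' = 6.005e+19 - 5.3115138e+19 = 6.935e+18 Hz

(Intermediate values are shown rounded; full precision is carried through to the final answer.)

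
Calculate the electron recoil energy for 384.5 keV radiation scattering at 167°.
229.8096 keV

By energy conservation: K_e = E_initial - E_final

First find the scattered photon energy:
Initial wavelength: λ = hc/E = 3.2246 pm
Compton shift: Δλ = λ_C(1 - cos(167°)) = 4.7904 pm
Final wavelength: λ' = 3.2246 + 4.7904 = 8.0150 pm
Final photon energy: E' = hc/λ' = 154.6904 keV

Electron kinetic energy:
K_e = E - E' = 384.5000 - 154.6904 = 229.8096 keV

(Intermediate values are shown rounded; full precision is carried through to the final answer.)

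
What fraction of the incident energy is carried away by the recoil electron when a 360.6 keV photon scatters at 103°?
0.4636 (or 46.36%)

Calculate initial and final photon energies:

Initial: E₀ = 360.6 keV → λ₀ = 3.4383 pm
Compton shift: Δλ = 2.9721 pm
Final wavelength: λ' = 6.4104 pm
Final energy: E' = 193.4114 keV

Fractional energy loss:
(E₀ - E')/E₀ = (360.6000 - 193.4114)/360.6000
= 167.1886/360.6000
= 0.4636
= 46.36%

(Intermediate values are shown rounded; full precision is carried through to the final answer.)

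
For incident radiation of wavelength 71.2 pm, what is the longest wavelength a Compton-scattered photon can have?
76.0526 pm (at θ = 180°)

The Compton shift is Δλ = λ_C(1 − cos θ).

Since cos θ ranges from −1 to 1, the factor (1 − cos θ) ranges from 0 to 2; the maximum shift occurs at θ = 180° (backscattering):
Δλ_max = 2λ_C = 2 × 2.4263 pm = 4.8526 pm

Maximum scattered wavelength:
λ'_max = λ₀ + Δλ_max = 71.2 + 4.8526 = 76.0526 pm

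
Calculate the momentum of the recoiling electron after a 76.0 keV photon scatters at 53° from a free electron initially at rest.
3.5291e-23 kg·m/s

The electron is initially at rest, so by conservation of momentum:
p⃗_e = p⃗₀ − p⃗'  (incident photon momentum minus scattered photon momentum)

Photon momentum magnitudes (p = h/λ = E/c):
λ₀ = hc/E₀ = 16.3137 pm → p₀ = h/λ₀ = 4.0617e-23 kg·m/s
Δλ = λ_C(1 − cos 53°) = 0.9661 pm
λ' = 17.2798 pm → p' = h/λ' = 3.8346e-23 kg·m/s

The scattered photon makes angle θ = 53° with the incident direction, so by the law of cosines:
|p⃗_e|² = p₀² + p'² − 2p₀p'cos θ
|p⃗_e|² = (4.0617e-23)² + (3.8346e-23)² − 2·4.0617e-23·3.8346e-23·cos(53°)
|p⃗_e| = 3.5291e-23 kg·m/s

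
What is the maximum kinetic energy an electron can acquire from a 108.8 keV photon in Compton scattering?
32.4937 keV

Maximum energy transfer occurs at θ = 180° (backscattering).

Initial photon: E₀ = 108.8 keV → λ₀ = 11.3956 pm

Maximum Compton shift (at 180°):
Δλ_max = 2λ_C = 2 × 2.4263 = 4.8526 pm

Final wavelength:
λ' = 11.3956 + 4.8526 = 16.2482 pm

Minimum photon energy (maximum energy to electron):
E'_min = hc/λ' = 76.3063 keV

Maximum electron kinetic energy:
K_max = E₀ - E'_min = 108.8000 - 76.3063 = 32.4937 keV

(Intermediate values are shown rounded; full precision is carried through to the final answer.)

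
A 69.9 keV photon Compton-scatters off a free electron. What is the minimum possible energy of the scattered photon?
54.8846 keV (at θ = 180°)

The scattered photon has minimum energy when its wavelength is maximum, i.e., when the Compton shift Δλ = λ_C(1 − cos θ) is maximum. This occurs at θ = 180° (backscattering), giving Δλ_max = 2λ_C = 4.8526 pm.

Initial wavelength: λ₀ = hc/E₀ = 17.7374 pm
Maximum final wavelength: λ'_max = λ₀ + 2λ_C = 17.7374 + 4.8526 = 22.5900 pm
Minimum final energy: E'_min = hc/λ'_max = 54.8846 keV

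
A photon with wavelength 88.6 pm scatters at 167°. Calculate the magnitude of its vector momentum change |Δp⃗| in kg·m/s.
1.4480e-23 kg·m/s

Photon momentum magnitude is p = h/λ.

Initial momentum:
p₀ = h/λ = 6.6261e-34/8.8600e-11 = 7.4786e-24 kg·m/s

After scattering:
λ' = λ + Δλ = 88.6 + 4.7904 = 93.3904 pm
p' = h/λ' = 6.6261e-34/9.3390e-11 = 7.0950e-24 kg·m/s

Momentum is a vector; the scattered photon's direction makes angle θ = 167° with the incident direction. The magnitude of the vector change Δp⃗ = p⃗₀ − p⃗' is found from the law of cosines:
|Δp⃗|² = p₀² + p'² − 2p₀p'cos θ
|Δp⃗|² = (7.4786e-24)² + (7.0950e-24)² − 2·7.4786e-24·7.0950e-24·cos(167°)
|Δp⃗| = 1.4480e-23 kg·m/s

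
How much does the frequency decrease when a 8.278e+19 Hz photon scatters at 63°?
2.217e+19 Hz (decrease)

Convert frequency to wavelength (c = 299792458 m/s):
λ₀ = c/f₀ = 299792458/8.278e+19 = 3.6215566e-12 m = 3.6216 pm

Calculate Compton shift:
Δλ = λ_C(1 - cos(63°)) = 1.3248 pm

Final wavelength:
λ' = λ₀ + Δλ = 3.6216 + 1.3248 = 4.9463 pm

Final frequency:
f' = c/λ' = 299792458/4.9463451e-12 = 6.0608885e+19 Hz

Frequency shift (decrease):
Δf = f₀ - f' = 8.278e+19 - 6.0608885e+19 = 2.217e+19 Hz

(Intermediate values are shown rounded; full precision is carried through to the final answer.)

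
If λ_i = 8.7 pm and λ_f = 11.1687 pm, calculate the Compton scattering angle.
91.00°

First find the wavelength shift:
Δλ = λ' - λ = 11.1687 - 8.7 = 2.4687 pm

Using Δλ = λ_C(1 - cos θ), with λ_C = h/(m_e·c) ≈ 2.42631024 pm:
cos θ = 1 - Δλ/λ_C
cos θ = 1 - 2.4687/2.42631024
cos θ = -0.017471

θ = arccos(-0.017471)
θ = 91.00°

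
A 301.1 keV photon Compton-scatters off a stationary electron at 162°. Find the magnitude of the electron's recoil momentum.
2.3326e-22 kg·m/s

The electron is initially at rest, so by conservation of momentum:
p⃗_e = p⃗₀ − p⃗'  (incident photon momentum minus scattered photon momentum)

Photon momentum magnitudes (p = h/λ = E/c):
λ₀ = hc/E₀ = 4.1177 pm → p₀ = h/λ₀ = 1.6092e-22 kg·m/s
Δλ = λ_C(1 − cos 162°) = 4.7339 pm
λ' = 8.8516 pm → p' = h/λ' = 7.4858e-23 kg·m/s

The scattered photon makes angle θ = 162° with the incident direction, so by the law of cosines:
|p⃗_e|² = p₀² + p'² − 2p₀p'cos θ
|p⃗_e|² = (1.6092e-22)² + (7.4858e-23)² − 2·1.6092e-22·7.4858e-23·cos(162°)
|p⃗_e| = 2.3326e-22 kg·m/s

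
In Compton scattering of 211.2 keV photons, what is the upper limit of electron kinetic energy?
95.5764 keV

Maximum energy transfer occurs at θ = 180° (backscattering).

Initial photon: E₀ = 211.2 keV → λ₀ = 5.8705 pm

Maximum Compton shift (at 180°):
Δλ_max = 2λ_C = 2 × 2.4263 = 4.8526 pm

Final wavelength:
λ' = 5.8705 + 4.8526 = 10.7231 pm

Minimum photon energy (maximum energy to electron):
E'_min = hc/λ' = 115.6236 keV

Maximum electron kinetic energy:
K_max = E₀ - E'_min = 211.2000 - 115.6236 = 95.5764 keV

(Intermediate values are shown rounded; full precision is carried through to the final answer.)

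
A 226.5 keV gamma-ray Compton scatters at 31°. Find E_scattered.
213.0140 keV

First convert energy to wavelength:
λ = hc/E, with hc ≈ 1239.842 keV·pm (i.e. 1239.842 eV·nm)

For E = 226.5 keV = 226500 eV:
λ = 1239.842 keV·pm / 226.5 keV
λ = 5.4739 pm

Calculate the Compton shift:
Δλ = λ_C(1 - cos(31°)) = 2.4263 × 0.1428
Δλ = 0.3466 pm

Final wavelength:
λ' = 5.4739 + 0.3466 = 5.8205 pm

Final energy:
E' = hc/λ' = 1239.842 / 5.8205 = 213.0140 keV

(Intermediate values are shown rounded; full precision is carried through to the final answer.)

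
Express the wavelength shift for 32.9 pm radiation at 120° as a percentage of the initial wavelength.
11.0622%

Calculate the Compton shift:
Δλ = λ_C(1 - cos(120°))
Δλ = 2.4263 × (1 - cos(120°))
Δλ = 2.4263 × 1.5000
Δλ = 3.6395 pm

Percentage change:
(Δλ/λ₀) × 100 = (3.6395/32.9) × 100
= 11.0622%

(Intermediate values are shown rounded; full precision is carried through to the final answer.)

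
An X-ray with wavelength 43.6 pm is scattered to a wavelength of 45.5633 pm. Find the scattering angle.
79.00°

First find the wavelength shift:
Δλ = λ' - λ = 45.5633 - 43.6 = 1.9633 pm

Using Δλ = λ_C(1 - cos θ), with λ_C = h/(m_e·c) ≈ 2.42631024 pm:
cos θ = 1 - Δλ/λ_C
cos θ = 1 - 1.9633/2.42631024
cos θ = 0.190829

θ = arccos(0.190829)
θ = 79.00°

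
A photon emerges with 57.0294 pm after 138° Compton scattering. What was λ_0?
52.8000 pm

From λ' = λ + Δλ, we have λ = λ' - Δλ

First calculate the Compton shift:
Δλ = λ_C(1 - cos θ)
Δλ = 2.4263 × (1 - cos(138°))
Δλ = 2.4263 × 1.7431
Δλ = 4.2294 pm

Initial wavelength:
λ = λ' - Δλ
λ = 57.0294 - 4.2294
λ = 52.8000 pm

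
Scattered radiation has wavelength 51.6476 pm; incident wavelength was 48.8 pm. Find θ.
100.00°

First find the wavelength shift:
Δλ = λ' - λ = 51.6476 - 48.8 = 2.8476 pm

Using Δλ = λ_C(1 - cos θ), with λ_C = h/(m_e·c) ≈ 2.42631024 pm:
cos θ = 1 - Δλ/λ_C
cos θ = 1 - 2.8476/2.42631024
cos θ = -0.173634

θ = arccos(-0.173634)
θ = 100.00°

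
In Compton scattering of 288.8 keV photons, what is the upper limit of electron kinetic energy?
153.2345 keV

Maximum energy transfer occurs at θ = 180° (backscattering).

Initial photon: E₀ = 288.8 keV → λ₀ = 4.2931 pm

Maximum Compton shift (at 180°):
Δλ_max = 2λ_C = 2 × 2.4263 = 4.8526 pm

Final wavelength:
λ' = 4.2931 + 4.8526 = 9.1457 pm

Minimum photon energy (maximum energy to electron):
E'_min = hc/λ' = 135.5655 keV

Maximum electron kinetic energy:
K_max = E₀ - E'_min = 288.8000 - 135.5655 = 153.2345 keV

(Intermediate values are shown rounded; full precision is carried through to the final answer.)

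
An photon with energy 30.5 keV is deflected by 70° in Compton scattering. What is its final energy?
29.3474 keV

First convert energy to wavelength:
λ = hc/E, with hc ≈ 1239.842 keV·pm (i.e. 1239.842 eV·nm)

For E = 30.5 keV = 30500 eV:
λ = 1239.842 keV·pm / 30.5 keV
λ = 40.6506 pm

Calculate the Compton shift:
Δλ = λ_C(1 - cos(70°)) = 2.4263 × 0.6580
Δλ = 1.5965 pm

Final wavelength:
λ' = 40.6506 + 1.5965 = 42.2470 pm

Final energy:
E' = hc/λ' = 1239.842 / 42.2470 = 29.3474 keV

(Intermediate values are shown rounded; full precision is carried through to the final answer.)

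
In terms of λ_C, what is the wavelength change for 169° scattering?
1.9816 λ_C

The Compton shift formula is:
Δλ = λ_C(1 - cos θ)

Dividing both sides by λ_C:
Δλ/λ_C = 1 - cos θ

For θ = 169°:
Δλ/λ_C = 1 - cos(169°)
Δλ/λ_C = 1 - -0.9816
Δλ/λ_C = 1.9816

This means the shift is 1.9816 × λ_C = 4.8080 pm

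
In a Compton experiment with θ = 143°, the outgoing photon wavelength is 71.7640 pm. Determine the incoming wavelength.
67.4000 pm

From λ' = λ + Δλ, we have λ = λ' - Δλ

First calculate the Compton shift:
Δλ = λ_C(1 - cos θ)
Δλ = 2.4263 × (1 - cos(143°))
Δλ = 2.4263 × 1.7986
Δλ = 4.3640 pm

Initial wavelength:
λ = λ' - Δλ
λ = 71.7640 - 4.3640
λ = 67.4000 pm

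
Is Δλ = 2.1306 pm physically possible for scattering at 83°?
Yes, consistent

Calculate the expected shift for θ = 83°:

Δλ_expected = λ_C(1 - cos(83°))
Δλ_expected = 2.4263 × (1 - cos(83°))
Δλ_expected = 2.4263 × 0.8781
Δλ_expected = 2.1306 pm

Given shift: 2.1306 pm
Expected shift: 2.1306 pm
Difference: 0.0000 pm

The values match. This is consistent with Compton scattering at the stated angle.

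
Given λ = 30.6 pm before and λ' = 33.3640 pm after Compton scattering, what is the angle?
98.00°

First find the wavelength shift:
Δλ = λ' - λ = 33.3640 - 30.6 = 2.7640 pm

Using Δλ = λ_C(1 - cos θ), with λ_C = h/(m_e·c) ≈ 2.42631024 pm:
cos θ = 1 - Δλ/λ_C
cos θ = 1 - 2.7640/2.42631024
cos θ = -0.139178

θ = arccos(-0.139178)
θ = 98.00°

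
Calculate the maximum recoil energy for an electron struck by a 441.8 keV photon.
279.9188 keV

Maximum energy transfer occurs at θ = 180° (backscattering).

Initial photon: E₀ = 441.8 keV → λ₀ = 2.8063 pm

Maximum Compton shift (at 180°):
Δλ_max = 2λ_C = 2 × 2.4263 = 4.8526 pm

Final wavelength:
λ' = 2.8063 + 4.8526 = 7.6590 pm

Minimum photon energy (maximum energy to electron):
E'_min = hc/λ' = 161.8812 keV

Maximum electron kinetic energy:
K_max = E₀ - E'_min = 441.8000 - 161.8812 = 279.9188 keV

(Intermediate values are shown rounded; full precision is carried through to the final answer.)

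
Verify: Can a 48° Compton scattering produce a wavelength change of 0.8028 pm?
Yes, consistent

Calculate the expected shift for θ = 48°:

Δλ_expected = λ_C(1 - cos(48°))
Δλ_expected = 2.4263 × (1 - cos(48°))
Δλ_expected = 2.4263 × 0.3309
Δλ_expected = 0.8028 pm

Given shift: 0.8028 pm
Expected shift: 0.8028 pm
Difference: 0.0000 pm

The values match. This is consistent with Compton scattering at the stated angle.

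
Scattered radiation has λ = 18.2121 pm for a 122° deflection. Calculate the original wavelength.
14.5000 pm

From λ' = λ + Δλ, we have λ = λ' - Δλ

First calculate the Compton shift:
Δλ = λ_C(1 - cos θ)
Δλ = 2.4263 × (1 - cos(122°))
Δλ = 2.4263 × 1.5299
Δλ = 3.7121 pm

Initial wavelength:
λ = λ' - Δλ
λ = 18.2121 - 3.7121
λ = 14.5000 pm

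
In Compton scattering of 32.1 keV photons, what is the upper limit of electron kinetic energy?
3.5828 keV

Maximum energy transfer occurs at θ = 180° (backscattering).

Initial photon: E₀ = 32.1 keV → λ₀ = 38.6244 pm

Maximum Compton shift (at 180°):
Δλ_max = 2λ_C = 2 × 2.4263 = 4.8526 pm

Final wavelength:
λ' = 38.6244 + 4.8526 = 43.4770 pm

Minimum photon energy (maximum energy to electron):
E'_min = hc/λ' = 28.5172 keV

Maximum electron kinetic energy:
K_max = E₀ - E'_min = 32.1000 - 28.5172 = 3.5828 keV

(Intermediate values are shown rounded; full precision is carried through to the final answer.)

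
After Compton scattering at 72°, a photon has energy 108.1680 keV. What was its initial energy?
126.7000 keV

Convert final energy to wavelength (hc ≈ 1239.842 keV·pm):
λ' = hc/E' = 1239.842 / 108.1680 = 11.4622 pm

Calculate the Compton shift:
Δλ = λ_C(1 - cos(72°))
Δλ = 2.4263 × (1 - cos(72°))
Δλ = 1.6765 pm

Initial wavelength:
λ = λ' - Δλ = 11.4622 - 1.6765 = 9.7856 pm

Initial energy:
E = hc/λ = 1239.842 / 9.7856 = 126.7000 keV

(Intermediate values are shown rounded; full precision is carried through to the final answer.)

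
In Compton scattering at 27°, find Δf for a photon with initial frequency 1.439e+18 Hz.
1.824e+15 Hz (decrease)

Convert frequency to wavelength (c = 299792458 m/s):
λ₀ = c/f₀ = 299792458/1.439e+18 = 2.0833388e-10 m = 208.3339 pm

Calculate Compton shift:
Δλ = λ_C(1 - cos(27°)) = 0.2645 pm

Final wavelength:
λ' = λ₀ + Δλ = 208.3339 + 0.2645 = 208.5983 pm

Final frequency:
f' = c/λ' = 299792458/2.0859834e-10 = 1.4371757e+18 Hz

Frequency shift (decrease):
Δf = f₀ - f' = 1.439e+18 - 1.4371757e+18 = 1.824e+15 Hz

(Intermediate values are shown rounded; full precision is carried through to the final answer.)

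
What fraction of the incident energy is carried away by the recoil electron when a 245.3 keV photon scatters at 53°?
0.1605 (or 16.05%)

Calculate initial and final photon energies:

Initial: E₀ = 245.3 keV → λ₀ = 5.0544 pm
Compton shift: Δλ = 0.9661 pm
Final wavelength: λ' = 6.0205 pm
Final energy: E' = 205.9363 keV

Fractional energy loss:
(E₀ - E')/E₀ = (245.3000 - 205.9363)/245.3000
= 39.3637/245.3000
= 0.1605
= 16.05%

(Intermediate values are shown rounded; full precision is carried through to the final answer.)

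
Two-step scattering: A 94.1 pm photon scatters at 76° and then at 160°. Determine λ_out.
100.6456 pm

Apply Compton shift twice:

First scattering at θ₁ = 76°:
Δλ₁ = λ_C(1 - cos(76°))
Δλ₁ = 2.4263 × 0.7581
Δλ₁ = 1.8393 pm

After first scattering:
λ₁ = 94.1 + 1.8393 = 95.9393 pm

Second scattering at θ₂ = 160°:
Δλ₂ = λ_C(1 - cos(160°))
Δλ₂ = 2.4263 × 1.9397
Δλ₂ = 4.7063 pm

Final wavelength:
λ₂ = 95.9393 + 4.7063 = 100.6456 pm

Total shift: Δλ_total = 1.8393 + 4.7063 = 6.5456 pm

(Intermediate values are shown rounded; full precision is carried through to the final answer.)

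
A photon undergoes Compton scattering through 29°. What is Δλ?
0.3042 pm

Using the Compton scattering formula:
Δλ = λ_C(1 - cos θ)

where λ_C = h/(m_e·c) ≈ 2.4263 pm is the Compton wavelength of an electron.

For θ = 29°:
cos(29°) = 0.8746
1 - cos(29°) = 0.1254

Δλ = 2.4263 × 0.1254
Δλ = 0.3042 pm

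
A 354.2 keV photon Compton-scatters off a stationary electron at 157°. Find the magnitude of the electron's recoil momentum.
2.6594e-22 kg·m/s

The electron is initially at rest, so by conservation of momentum:
p⃗_e = p⃗₀ − p⃗'  (incident photon momentum minus scattered photon momentum)

Photon momentum magnitudes (p = h/λ = E/c):
λ₀ = hc/E₀ = 3.5004 pm → p₀ = h/λ₀ = 1.8929e-22 kg·m/s
Δλ = λ_C(1 − cos 157°) = 4.6597 pm
λ' = 8.1601 pm → p' = h/λ' = 8.1200e-23 kg·m/s

The scattered photon makes angle θ = 157° with the incident direction, so by the law of cosines:
|p⃗_e|² = p₀² + p'² − 2p₀p'cos θ
|p⃗_e|² = (1.8929e-22)² + (8.1200e-23)² − 2·1.8929e-22·8.1200e-23·cos(157°)
|p⃗_e| = 2.6594e-22 kg·m/s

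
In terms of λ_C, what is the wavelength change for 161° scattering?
1.9455 λ_C

The Compton shift formula is:
Δλ = λ_C(1 - cos θ)

Dividing both sides by λ_C:
Δλ/λ_C = 1 - cos θ

For θ = 161°:
Δλ/λ_C = 1 - cos(161°)
Δλ/λ_C = 1 - -0.9455
Δλ/λ_C = 1.9455

This means the shift is 1.9455 × λ_C = 4.7204 pm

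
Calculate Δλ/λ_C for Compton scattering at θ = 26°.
0.1012 λ_C

The Compton shift formula is:
Δλ = λ_C(1 - cos θ)

Dividing both sides by λ_C:
Δλ/λ_C = 1 - cos θ

For θ = 26°:
Δλ/λ_C = 1 - cos(26°)
Δλ/λ_C = 1 - 0.8988
Δλ/λ_C = 0.1012

This means the shift is 0.1012 × λ_C = 0.2456 pm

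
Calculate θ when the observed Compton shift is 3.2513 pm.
109.88°

From the Compton formula Δλ = λ_C(1 - cos θ), we can solve for θ:

cos θ = 1 - Δλ/λ_C

Given:
- Δλ = 3.2513 pm
- λ_C = h/(m_e·c) ≈ 2.42631024 pm

cos θ = 1 - 3.2513/2.42631024
cos θ = 1 - 1.340018
cos θ = -0.340018

θ = arccos(-0.340018)
θ = 109.88°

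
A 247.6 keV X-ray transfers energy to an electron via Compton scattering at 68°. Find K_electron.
57.5812 keV

By energy conservation: K_e = E_initial - E_final

First find the scattered photon energy:
Initial wavelength: λ = hc/E = 5.0074 pm
Compton shift: Δλ = λ_C(1 - cos(68°)) = 1.5174 pm
Final wavelength: λ' = 5.0074 + 1.5174 = 6.5248 pm
Final photon energy: E' = hc/λ' = 190.0188 keV

Electron kinetic energy:
K_e = E - E' = 247.6000 - 190.0188 = 57.5812 keV

(Intermediate values are shown rounded; full precision is carried through to the final answer.)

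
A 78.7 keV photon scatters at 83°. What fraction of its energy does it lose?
0.1191 (or 11.91%)

Calculate initial and final photon energies:

Initial: E₀ = 78.7 keV → λ₀ = 15.7540 pm
Compton shift: Δλ = 2.1306 pm
Final wavelength: λ' = 17.8846 pm
Final energy: E' = 69.3244 keV

Fractional energy loss:
(E₀ - E')/E₀ = (78.7000 - 69.3244)/78.7000
= 9.3756/78.7000
= 0.1191
= 11.91%

(Intermediate values are shown rounded; full precision is carried through to the final answer.)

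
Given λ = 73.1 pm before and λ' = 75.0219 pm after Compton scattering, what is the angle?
78.00°

First find the wavelength shift:
Δλ = λ' - λ = 75.0219 - 73.1 = 1.9219 pm

Using Δλ = λ_C(1 - cos θ), with λ_C = h/(m_e·c) ≈ 2.42631024 pm:
cos θ = 1 - Δλ/λ_C
cos θ = 1 - 1.9219/2.42631024
cos θ = 0.207892

θ = arccos(0.207892)
θ = 78.00°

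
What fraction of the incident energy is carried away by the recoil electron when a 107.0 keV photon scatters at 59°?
0.0922 (or 9.22%)

Calculate initial and final photon energies:

Initial: E₀ = 107.0 keV → λ₀ = 11.5873 pm
Compton shift: Δλ = 1.1767 pm
Final wavelength: λ' = 12.7640 pm
Final energy: E' = 97.1360 keV

Fractional energy loss:
(E₀ - E')/E₀ = (107.0000 - 97.1360)/107.0000
= 9.8640/107.0000
= 0.0922
= 9.22%

(Intermediate values are shown rounded; full precision is carried through to the final answer.)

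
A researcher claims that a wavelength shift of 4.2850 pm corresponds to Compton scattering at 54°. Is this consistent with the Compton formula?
No, inconsistent

Calculate the expected shift for θ = 54°:

Δλ_expected = λ_C(1 - cos(54°))
Δλ_expected = 2.4263 × (1 - cos(54°))
Δλ_expected = 2.4263 × 0.4122
Δλ_expected = 1.0002 pm

Given shift: 4.2850 pm
Expected shift: 1.0002 pm
Difference: 3.2848 pm

The values do not match. The given shift corresponds to θ ≈ 140.0°, not 54°.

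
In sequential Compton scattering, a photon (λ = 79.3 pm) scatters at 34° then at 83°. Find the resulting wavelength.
81.8454 pm

Apply Compton shift twice:

First scattering at θ₁ = 34°:
Δλ₁ = λ_C(1 - cos(34°))
Δλ₁ = 2.4263 × 0.1710
Δλ₁ = 0.4148 pm

After first scattering:
λ₁ = 79.3 + 0.4148 = 79.7148 pm

Second scattering at θ₂ = 83°:
Δλ₂ = λ_C(1 - cos(83°))
Δλ₂ = 2.4263 × 0.8781
Δλ₂ = 2.1306 pm

Final wavelength:
λ₂ = 79.7148 + 2.1306 = 81.8454 pm

Total shift: Δλ_total = 0.4148 + 2.1306 = 2.5454 pm

(Intermediate values are shown rounded; full precision is carried through to the final answer.)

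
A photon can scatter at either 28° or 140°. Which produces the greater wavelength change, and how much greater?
140° produces the larger shift by a factor of 15.088

Calculate both shifts using Δλ = λ_C(1 - cos θ):

For θ₁ = 28°:
Δλ₁ = 2.4263 × (1 - cos(28°))
Δλ₁ = 2.4263 × 0.1171
Δλ₁ = 0.2840 pm

For θ₂ = 140°:
Δλ₂ = 2.4263 × (1 - cos(140°))
Δλ₂ = 2.4263 × 1.7660
Δλ₂ = 4.2850 pm

The 140° angle produces the larger shift.
Ratio: 4.2850/0.2840 = 15.088

(Intermediate values are shown rounded; full precision is carried through to the final answer.)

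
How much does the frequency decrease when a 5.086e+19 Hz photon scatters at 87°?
1.427e+19 Hz (decrease)

Convert frequency to wavelength (c = 299792458 m/s):
λ₀ = c/f₀ = 299792458/5.086e+19 = 5.8944644e-12 m = 5.8945 pm

Calculate Compton shift:
Δλ = λ_C(1 - cos(87°)) = 2.2993 pm

Final wavelength:
λ' = λ₀ + Δλ = 5.8945 + 2.2993 = 8.1938 pm

Final frequency:
f' = c/λ' = 299792458/8.1937913e-12 = 3.6587758e+19 Hz

Frequency shift (decrease):
Δf = f₀ - f' = 5.086e+19 - 3.6587758e+19 = 1.427e+19 Hz

(Intermediate values are shown rounded; full precision is carried through to the final answer.)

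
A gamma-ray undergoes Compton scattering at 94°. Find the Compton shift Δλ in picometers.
2.5956 pm

Using the Compton scattering formula:
Δλ = λ_C(1 - cos θ)

where λ_C = h/(m_e·c) ≈ 2.4263 pm is the Compton wavelength of an electron.

For θ = 94°:
cos(94°) = -0.0698
1 - cos(94°) = 1.0698

Δλ = 2.4263 × 1.0698
Δλ = 2.5956 pm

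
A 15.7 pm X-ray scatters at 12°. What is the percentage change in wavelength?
0.3377%

Calculate the Compton shift:
Δλ = λ_C(1 - cos(12°))
Δλ = 2.4263 × (1 - cos(12°))
Δλ = 2.4263 × 0.0219
Δλ = 0.0530 pm

Percentage change:
(Δλ/λ₀) × 100 = (0.0530/15.7) × 100
= 0.3377%

(Intermediate values are shown rounded; full precision is carried through to the final answer.)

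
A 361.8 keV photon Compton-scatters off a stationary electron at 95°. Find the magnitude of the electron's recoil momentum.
2.3023e-22 kg·m/s

The electron is initially at rest, so by conservation of momentum:
p⃗_e = p⃗₀ − p⃗'  (incident photon momentum minus scattered photon momentum)

Photon momentum magnitudes (p = h/λ = E/c):
λ₀ = hc/E₀ = 3.4269 pm → p₀ = h/λ₀ = 1.9336e-22 kg·m/s
Δλ = λ_C(1 − cos 95°) = 2.6378 pm
λ' = 6.0646 pm → p' = h/λ' = 1.0926e-22 kg·m/s

The scattered photon makes angle θ = 95° with the incident direction, so by the law of cosines:
|p⃗_e|² = p₀² + p'² − 2p₀p'cos θ
|p⃗_e|² = (1.9336e-22)² + (1.0926e-22)² − 2·1.9336e-22·1.0926e-22·cos(95°)
|p⃗_e| = 2.3023e-22 kg·m/s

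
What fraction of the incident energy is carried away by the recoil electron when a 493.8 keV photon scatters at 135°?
0.6226 (or 62.26%)

Calculate initial and final photon energies:

Initial: E₀ = 493.8 keV → λ₀ = 2.5108 pm
Compton shift: Δλ = 4.1420 pm
Final wavelength: λ' = 6.6528 pm
Final energy: E' = 186.3642 keV

Fractional energy loss:
(E₀ - E')/E₀ = (493.8000 - 186.3642)/493.8000
= 307.4358/493.8000
= 0.6226
= 62.26%

(Intermediate values are shown rounded; full precision is carried through to the final answer.)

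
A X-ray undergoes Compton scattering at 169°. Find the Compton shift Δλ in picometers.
4.8080 pm

Using the Compton scattering formula:
Δλ = λ_C(1 - cos θ)

where λ_C = h/(m_e·c) ≈ 2.4263 pm is the Compton wavelength of an electron.

For θ = 169°:
cos(169°) = -0.9816
1 - cos(169°) = 1.9816

Δλ = 2.4263 × 1.9816
Δλ = 4.8080 pm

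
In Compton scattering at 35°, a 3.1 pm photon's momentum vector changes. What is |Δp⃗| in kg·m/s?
1.2320e-22 kg·m/s

Photon momentum magnitude is p = h/λ.

Initial momentum:
p₀ = h/λ = 6.6261e-34/3.1000e-12 = 2.1374e-22 kg·m/s

After scattering:
λ' = λ + Δλ = 3.1 + 0.4388 = 3.5388 pm
p' = h/λ' = 6.6261e-34/3.5388e-12 = 1.8724e-22 kg·m/s

Momentum is a vector; the scattered photon's direction makes angle θ = 35° with the incident direction. The magnitude of the vector change Δp⃗ = p⃗₀ − p⃗' is found from the law of cosines:
|Δp⃗|² = p₀² + p'² − 2p₀p'cos θ
|Δp⃗|² = (2.1374e-22)² + (1.8724e-22)² − 2·2.1374e-22·1.8724e-22·cos(35°)
|Δp⃗| = 1.2320e-22 kg·m/s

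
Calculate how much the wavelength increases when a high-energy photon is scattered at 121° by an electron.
3.6760 pm

Using the Compton scattering formula:
Δλ = λ_C(1 - cos θ)

where λ_C = h/(m_e·c) ≈ 2.4263 pm is the Compton wavelength of an electron.

For θ = 121°:
cos(121°) = -0.5150
1 - cos(121°) = 1.5150

Δλ = 2.4263 × 1.5150
Δλ = 3.6760 pm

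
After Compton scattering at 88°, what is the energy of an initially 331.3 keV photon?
203.7877 keV

First convert energy to wavelength:
λ = hc/E, with hc ≈ 1239.842 keV·pm (i.e. 1239.842 eV·nm)

For E = 331.3 keV = 331300 eV:
λ = 1239.842 keV·pm / 331.3 keV
λ = 3.7424 pm

Calculate the Compton shift:
Δλ = λ_C(1 - cos(88°)) = 2.4263 × 0.9651
Δλ = 2.3416 pm

Final wavelength:
λ' = 3.7424 + 2.3416 = 6.0840 pm

Final energy:
E' = hc/λ' = 1239.842 / 6.0840 = 203.7877 keV

(Intermediate values are shown rounded; full precision is carried through to the final answer.)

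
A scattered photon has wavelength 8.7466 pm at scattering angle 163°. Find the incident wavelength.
4.0000 pm

From λ' = λ + Δλ, we have λ = λ' - Δλ

First calculate the Compton shift:
Δλ = λ_C(1 - cos θ)
Δλ = 2.4263 × (1 - cos(163°))
Δλ = 2.4263 × 1.9563
Δλ = 4.7466 pm

Initial wavelength:
λ = λ' - Δλ
λ = 8.7466 - 4.7466
λ = 4.0000 pm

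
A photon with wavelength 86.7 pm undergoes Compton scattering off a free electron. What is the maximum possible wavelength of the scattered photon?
91.5526 pm (at θ = 180°)

The Compton shift is Δλ = λ_C(1 − cos θ).

Since cos θ ranges from −1 to 1, the factor (1 − cos θ) ranges from 0 to 2; the maximum shift occurs at θ = 180° (backscattering):
Δλ_max = 2λ_C = 2 × 2.4263 pm = 4.8526 pm

Maximum scattered wavelength:
λ'_max = λ₀ + Δλ_max = 86.7 + 4.8526 = 91.5526 pm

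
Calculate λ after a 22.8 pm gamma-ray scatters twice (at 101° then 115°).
29.1410 pm

Apply Compton shift twice:

First scattering at θ₁ = 101°:
Δλ₁ = λ_C(1 - cos(101°))
Δλ₁ = 2.4263 × 1.1908
Δλ₁ = 2.8893 pm

After first scattering:
λ₁ = 22.8 + 2.8893 = 25.6893 pm

Second scattering at θ₂ = 115°:
Δλ₂ = λ_C(1 - cos(115°))
Δλ₂ = 2.4263 × 1.4226
Δλ₂ = 3.4517 pm

Final wavelength:
λ₂ = 25.6893 + 3.4517 = 29.1410 pm

Total shift: Δλ_total = 2.8893 + 3.4517 = 6.3410 pm

(Intermediate values are shown rounded; full precision is carried through to the final answer.)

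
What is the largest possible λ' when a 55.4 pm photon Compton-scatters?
60.2526 pm (at θ = 180°)

The Compton shift is Δλ = λ_C(1 − cos θ).

Since cos θ ranges from −1 to 1, the factor (1 − cos θ) ranges from 0 to 2; the maximum shift occurs at θ = 180° (backscattering):
Δλ_max = 2λ_C = 2 × 2.4263 pm = 4.8526 pm

Maximum scattered wavelength:
λ'_max = λ₀ + Δλ_max = 55.4 + 4.8526 = 60.2526 pm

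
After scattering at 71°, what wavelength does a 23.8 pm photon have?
25.4364 pm

Using the Compton scattering formula:
λ' = λ + Δλ = λ + λ_C(1 - cos θ)

Given:
- Initial wavelength λ = 23.8 pm
- Scattering angle θ = 71°
- Compton wavelength λ_C ≈ 2.4263 pm

Calculate the shift:
Δλ = 2.4263 × (1 - cos(71°))
Δλ = 2.4263 × 0.6744
Δλ = 1.6364 pm

Final wavelength:
λ' = 23.8 + 1.6364 = 25.4364 pm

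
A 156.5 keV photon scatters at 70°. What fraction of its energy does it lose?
0.1677 (or 16.77%)

Calculate initial and final photon energies:

Initial: E₀ = 156.5 keV → λ₀ = 7.9223 pm
Compton shift: Δλ = 1.5965 pm
Final wavelength: λ' = 9.5188 pm
Final energy: E' = 130.2522 keV

Fractional energy loss:
(E₀ - E')/E₀ = (156.5000 - 130.2522)/156.5000
= 26.2478/156.5000
= 0.1677
= 16.77%

(Intermediate values are shown rounded; full precision is carried through to the final answer.)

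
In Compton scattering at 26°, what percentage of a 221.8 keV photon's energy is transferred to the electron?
0.0421 (or 4.21%)

Calculate initial and final photon energies:

Initial: E₀ = 221.8 keV → λ₀ = 5.5899 pm
Compton shift: Δλ = 0.2456 pm
Final wavelength: λ' = 5.8355 pm
Final energy: E' = 212.4666 keV

Fractional energy loss:
(E₀ - E')/E₀ = (221.8000 - 212.4666)/221.8000
= 9.3334/221.8000
= 0.0421
= 4.21%

(Intermediate values are shown rounded; full precision is carried through to the final answer.)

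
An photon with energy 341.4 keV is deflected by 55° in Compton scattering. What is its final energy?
265.7027 keV

First convert energy to wavelength:
λ = hc/E, with hc ≈ 1239.842 keV·pm (i.e. 1239.842 eV·nm)

For E = 341.4 keV = 341400 eV:
λ = 1239.842 keV·pm / 341.4 keV
λ = 3.6316 pm

Calculate the Compton shift:
Δλ = λ_C(1 - cos(55°)) = 2.4263 × 0.4264
Δλ = 1.0346 pm

Final wavelength:
λ' = 3.6316 + 1.0346 = 4.6663 pm

Final energy:
E' = hc/λ' = 1239.842 / 4.6663 = 265.7027 keV

(Intermediate values are shown rounded; full precision is carried through to the final answer.)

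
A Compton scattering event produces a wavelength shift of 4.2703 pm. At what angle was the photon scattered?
139.46°

From the Compton formula Δλ = λ_C(1 - cos θ), we can solve for θ:

cos θ = 1 - Δλ/λ_C

Given:
- Δλ = 4.2703 pm
- λ_C = h/(m_e·c) ≈ 2.42631024 pm

cos θ = 1 - 4.2703/2.42631024
cos θ = 1 - 1.759998
cos θ = -0.759998

θ = arccos(-0.759998)
θ = 139.46°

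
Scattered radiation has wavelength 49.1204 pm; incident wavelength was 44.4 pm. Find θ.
161.00°

First find the wavelength shift:
Δλ = λ' - λ = 49.1204 - 44.4 = 4.7204 pm

Using Δλ = λ_C(1 - cos θ), with λ_C = h/(m_e·c) ≈ 2.42631024 pm:
cos θ = 1 - Δλ/λ_C
cos θ = 1 - 4.7204/2.42631024
cos θ = -0.945506

θ = arccos(-0.945506)
θ = 161.00°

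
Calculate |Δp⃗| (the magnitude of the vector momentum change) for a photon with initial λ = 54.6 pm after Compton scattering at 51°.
1.0366e-23 kg·m/s

Photon momentum magnitude is p = h/λ.

Initial momentum:
p₀ = h/λ = 6.6261e-34/5.4600e-11 = 1.2136e-23 kg·m/s

After scattering:
λ' = λ + Δλ = 54.6 + 0.8994 = 55.4994 pm
p' = h/λ' = 6.6261e-34/5.5499e-11 = 1.1939e-23 kg·m/s

Momentum is a vector; the scattered photon's direction makes angle θ = 51° with the incident direction. The magnitude of the vector change Δp⃗ = p⃗₀ − p⃗' is found from the law of cosines:
|Δp⃗|² = p₀² + p'² − 2p₀p'cos θ
|Δp⃗|² = (1.2136e-23)² + (1.1939e-23)² − 2·1.2136e-23·1.1939e-23·cos(51°)
|Δp⃗| = 1.0366e-23 kg·m/s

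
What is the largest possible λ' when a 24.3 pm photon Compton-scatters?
29.1526 pm (at θ = 180°)

The Compton shift is Δλ = λ_C(1 − cos θ).

Since cos θ ranges from −1 to 1, the factor (1 − cos θ) ranges from 0 to 2; the maximum shift occurs at θ = 180° (backscattering):
Δλ_max = 2λ_C = 2 × 2.4263 pm = 4.8526 pm

Maximum scattered wavelength:
λ'_max = λ₀ + Δλ_max = 24.3 + 4.8526 = 29.1526 pm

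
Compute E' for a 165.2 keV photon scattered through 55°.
145.1851 keV

First convert energy to wavelength:
λ = hc/E, with hc ≈ 1239.842 keV·pm (i.e. 1239.842 eV·nm)

For E = 165.2 keV = 165200 eV:
λ = 1239.842 keV·pm / 165.2 keV
λ = 7.5051 pm

Calculate the Compton shift:
Δλ = λ_C(1 - cos(55°)) = 2.4263 × 0.4264
Δλ = 1.0346 pm

Final wavelength:
λ' = 7.5051 + 1.0346 = 8.5397 pm

Final energy:
E' = hc/λ' = 1239.842 / 8.5397 = 145.1851 keV

(Intermediate values are shown rounded; full precision is carried through to the final answer.)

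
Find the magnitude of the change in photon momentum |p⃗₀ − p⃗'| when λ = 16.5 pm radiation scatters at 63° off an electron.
4.0486e-23 kg·m/s

Photon momentum magnitude is p = h/λ.

Initial momentum:
p₀ = h/λ = 6.6261e-34/1.6500e-11 = 4.0158e-23 kg·m/s

After scattering:
λ' = λ + Δλ = 16.5 + 1.3248 = 17.8248 pm
p' = h/λ' = 6.6261e-34/1.7825e-11 = 3.7173e-23 kg·m/s

Momentum is a vector; the scattered photon's direction makes angle θ = 63° with the incident direction. The magnitude of the vector change Δp⃗ = p⃗₀ − p⃗' is found from the law of cosines:
|Δp⃗|² = p₀² + p'² − 2p₀p'cos θ
|Δp⃗|² = (4.0158e-23)² + (3.7173e-23)² − 2·4.0158e-23·3.7173e-23·cos(63°)
|Δp⃗| = 4.0486e-23 kg·m/s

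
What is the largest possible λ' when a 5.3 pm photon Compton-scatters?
10.1526 pm (at θ = 180°)

The Compton shift is Δλ = λ_C(1 − cos θ).

Since cos θ ranges from −1 to 1, the factor (1 − cos θ) ranges from 0 to 2; the maximum shift occurs at θ = 180° (backscattering):
Δλ_max = 2λ_C = 2 × 2.4263 pm = 4.8526 pm

Maximum scattered wavelength:
λ'_max = λ₀ + Δλ_max = 5.3 + 4.8526 = 10.1526 pm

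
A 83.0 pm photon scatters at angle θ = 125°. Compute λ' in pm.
86.8180 pm

Using the Compton scattering formula:
λ' = λ + Δλ = λ + λ_C(1 - cos θ)

Given:
- Initial wavelength λ = 83.0 pm
- Scattering angle θ = 125°
- Compton wavelength λ_C ≈ 2.4263 pm

Calculate the shift:
Δλ = 2.4263 × (1 - cos(125°))
Δλ = 2.4263 × 1.5736
Δλ = 3.8180 pm

Final wavelength:
λ' = 83.0 + 3.8180 = 86.8180 pm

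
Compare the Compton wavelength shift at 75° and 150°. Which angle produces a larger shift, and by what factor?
150° produces the larger shift by a factor of 2.518

Calculate both shifts using Δλ = λ_C(1 - cos θ):

For θ₁ = 75°:
Δλ₁ = 2.4263 × (1 - cos(75°))
Δλ₁ = 2.4263 × 0.7412
Δλ₁ = 1.7983 pm

For θ₂ = 150°:
Δλ₂ = 2.4263 × (1 - cos(150°))
Δλ₂ = 2.4263 × 1.8660
Δλ₂ = 4.5276 pm

The 150° angle produces the larger shift.
Ratio: 4.5276/1.7983 = 2.518

(Intermediate values are shown rounded; full precision is carried through to the final answer.)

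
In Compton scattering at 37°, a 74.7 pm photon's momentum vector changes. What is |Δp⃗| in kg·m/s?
5.6111e-24 kg·m/s

Photon momentum magnitude is p = h/λ.

Initial momentum:
p₀ = h/λ = 6.6261e-34/7.4700e-11 = 8.8702e-24 kg·m/s

After scattering:
λ' = λ + Δλ = 74.7 + 0.4886 = 75.1886 pm
p' = h/λ' = 6.6261e-34/7.5189e-11 = 8.8126e-24 kg·m/s

Momentum is a vector; the scattered photon's direction makes angle θ = 37° with the incident direction. The magnitude of the vector change Δp⃗ = p⃗₀ − p⃗' is found from the law of cosines:
|Δp⃗|² = p₀² + p'² − 2p₀p'cos θ
|Δp⃗|² = (8.8702e-24)² + (8.8126e-24)² − 2·8.8702e-24·8.8126e-24·cos(37°)
|Δp⃗| = 5.6111e-24 kg·m/s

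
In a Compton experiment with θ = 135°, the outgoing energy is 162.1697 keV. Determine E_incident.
353.9002 keV

Convert final energy to wavelength (hc ≈ 1239.842 keV·pm):
λ' = hc/E' = 1239.842 / 162.1697 = 7.6453 pm

Calculate the Compton shift:
Δλ = λ_C(1 - cos(135°))
Δλ = 2.4263 × (1 - cos(135°))
Δλ = 4.1420 pm

Initial wavelength:
λ = λ' - Δλ = 7.6453 - 4.1420 = 3.5034 pm

Initial energy:
E = hc/λ = 1239.842 / 3.5034 = 353.9002 keV

(Intermediate values are shown rounded; full precision is carried through to the final answer.)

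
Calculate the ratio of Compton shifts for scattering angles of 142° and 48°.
142° produces the larger shift by a factor of 5.404

Calculate both shifts using Δλ = λ_C(1 - cos θ):

For θ₁ = 48°:
Δλ₁ = 2.4263 × (1 - cos(48°))
Δλ₁ = 2.4263 × 0.3309
Δλ₁ = 0.8028 pm

For θ₂ = 142°:
Δλ₂ = 2.4263 × (1 - cos(142°))
Δλ₂ = 2.4263 × 1.7880
Δλ₂ = 4.3383 pm

The 142° angle produces the larger shift.
Ratio: 4.3383/0.8028 = 5.404

(Intermediate values are shown rounded; full precision is carried through to the final answer.)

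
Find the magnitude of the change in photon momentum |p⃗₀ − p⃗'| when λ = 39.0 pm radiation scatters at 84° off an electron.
2.2147e-23 kg·m/s

Photon momentum magnitude is p = h/λ.

Initial momentum:
p₀ = h/λ = 6.6261e-34/3.9000e-11 = 1.6990e-23 kg·m/s

After scattering:
λ' = λ + Δλ = 39.0 + 2.1727 = 41.1727 pm
p' = h/λ' = 6.6261e-34/4.1173e-11 = 1.6093e-23 kg·m/s

Momentum is a vector; the scattered photon's direction makes angle θ = 84° with the incident direction. The magnitude of the vector change Δp⃗ = p⃗₀ − p⃗' is found from the law of cosines:
|Δp⃗|² = p₀² + p'² − 2p₀p'cos θ
|Δp⃗|² = (1.6990e-23)² + (1.6093e-23)² − 2·1.6990e-23·1.6093e-23·cos(84°)
|Δp⃗| = 2.2147e-23 kg·m/s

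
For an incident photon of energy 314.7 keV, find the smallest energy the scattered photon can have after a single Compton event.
141.0133 keV (at θ = 180°)

The scattered photon has minimum energy when its wavelength is maximum, i.e., when the Compton shift Δλ = λ_C(1 − cos θ) is maximum. This occurs at θ = 180° (backscattering), giving Δλ_max = 2λ_C = 4.8526 pm.

Initial wavelength: λ₀ = hc/E₀ = 3.9398 pm
Maximum final wavelength: λ'_max = λ₀ + 2λ_C = 3.9398 + 4.8526 = 8.7924 pm
Minimum final energy: E'_min = hc/λ'_max = 141.0133 keV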